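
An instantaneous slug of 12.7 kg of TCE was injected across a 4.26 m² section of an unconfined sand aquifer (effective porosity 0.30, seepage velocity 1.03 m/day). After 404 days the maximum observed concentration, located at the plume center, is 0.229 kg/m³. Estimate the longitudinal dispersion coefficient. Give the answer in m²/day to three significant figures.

0.371 m²/day

At the plume center C_max = M/(n_e·A·√(4πDt)), so D = M²/(4πt·(n_e·A·C_max)²).
n_e·A·C_max = 0.30 × 4.26 × 0.229 = 0.2927 kg/m.
D = 12.7²/(4π × 404 × 0.2927²) = 0.371 m²/day.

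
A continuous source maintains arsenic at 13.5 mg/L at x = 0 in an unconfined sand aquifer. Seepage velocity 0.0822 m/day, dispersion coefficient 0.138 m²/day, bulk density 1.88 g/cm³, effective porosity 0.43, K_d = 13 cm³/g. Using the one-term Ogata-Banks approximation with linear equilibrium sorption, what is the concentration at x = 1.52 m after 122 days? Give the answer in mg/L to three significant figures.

Retardation factor R = 1 + ρ_b·K_d/n = 1 + 1.88 × 13/0.43 = 57.84.
Sorption retards both mechanisms: v_R = v/R = 0.001421 m/day, D_R = D/R = 0.002386 m²/day.
v_R·t = 0.001421 × 122 = 0.173362 m; 2√(D_R t) = 1.079 m; argument = (1.52 − 0.173362)/1.079 = 1.248.
C = C₀ × ½·erfc(1.248) = 13.5 × 0.03879 = 0.524 mg/L.

0.524 mg/L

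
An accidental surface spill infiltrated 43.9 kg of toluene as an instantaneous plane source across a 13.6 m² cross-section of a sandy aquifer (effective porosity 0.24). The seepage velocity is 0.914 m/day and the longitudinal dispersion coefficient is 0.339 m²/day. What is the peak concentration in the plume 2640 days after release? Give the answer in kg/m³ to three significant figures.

0.127 kg/m³

The peak of an instantaneous 1D plume sits at x = vt; there the Gaussian factor is 1 and C_max = M/(n_e·A·√(4πDt)), where n_e·A is the pore area the mass is dissolved in.
√(4πDt) = √(4π × 0.339 × 2640) = 106.0 m, so C_max = 43.9/(0.24 × 13.6 × 106.0) = 0.127 kg/m³.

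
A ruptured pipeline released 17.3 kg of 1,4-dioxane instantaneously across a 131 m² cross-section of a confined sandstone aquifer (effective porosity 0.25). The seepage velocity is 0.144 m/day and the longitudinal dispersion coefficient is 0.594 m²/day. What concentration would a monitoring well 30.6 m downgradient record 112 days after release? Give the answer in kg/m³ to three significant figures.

For an instantaneous plane source, C(x,t) = M/(n_e·A·√(4πDt)) · exp(−(x−vt)²/(4Dt)), with n_e·A the pore (flow) area.
Plume center vt = 0.144 × 112 = 16.128 m, so the well at 30.6 m is 14.472 m downgradient of the peak.
√(4πDt) = 28.91 m, giving peak height M/(n_e·A·√(4πDt)) = 17.3/(0.25 × 131 × 28.91) = 0.01827 kg/m³.
(x−vt)²/(4Dt) = (14.472)²/(4 × 0.594 × 112) = 0.7870; exp(−0.7870) = 0.4552.
C = 0.01827 × 0.4552 = 0.00832 kg/m³.

0.00832 kg/m³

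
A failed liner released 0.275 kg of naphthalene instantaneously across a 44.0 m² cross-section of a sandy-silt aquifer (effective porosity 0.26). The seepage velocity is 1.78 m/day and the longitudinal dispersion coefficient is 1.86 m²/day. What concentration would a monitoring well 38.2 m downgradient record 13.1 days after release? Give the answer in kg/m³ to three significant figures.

For an instantaneous plane source, C(x,t) = M/(n_e·A·√(4πDt)) · exp(−(x−vt)²/(4Dt)), with n_e·A the pore (flow) area.
Plume center vt = 1.78 × 13.1 = 23.318 m, so the well at 38.2 m is 14.882 m downgradient of the peak.
√(4πDt) = 17.50 m, giving peak height M/(n_e·A·√(4πDt)) = 0.275/(0.26 × 44.0 × 17.50) = 0.001374 kg/m³.
(x−vt)²/(4Dt) = (14.882)²/(4 × 1.86 × 13.1) = 2.272; exp(−2.272) = 0.1031.
C = 0.001374 × 0.1031 = 0.000142 kg/m³.

0.000142 kg/m³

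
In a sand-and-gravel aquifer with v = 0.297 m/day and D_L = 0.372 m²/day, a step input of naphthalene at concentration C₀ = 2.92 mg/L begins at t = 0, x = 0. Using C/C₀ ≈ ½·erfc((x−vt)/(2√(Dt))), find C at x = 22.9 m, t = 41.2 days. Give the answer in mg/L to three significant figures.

0.0790 mg/L

For a continuous step input, C/C₀ ≈ ½·erfc((x−vt)/(2√(Dt))).
vt = 0.297 × 41.2 = 12.2364 m and 2√(Dt) = 2√(0.372 × 41.2) = 7.830 m.
Argument (x−vt)/(2√(Dt)) = (22.9 − 12.2364)/7.830 = 1.362; ½·erfc(1.362) = 0.02704.
C = 2.92 × 0.02704 = 0.0790 mg/L.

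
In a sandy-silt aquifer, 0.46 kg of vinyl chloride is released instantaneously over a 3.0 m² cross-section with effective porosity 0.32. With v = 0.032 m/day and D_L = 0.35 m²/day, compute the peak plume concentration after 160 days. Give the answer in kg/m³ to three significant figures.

0.0181 kg/m³

The peak of an instantaneous 1D plume sits at x = vt; there the Gaussian factor is 1 and C_max = M/(n_e·A·√(4πDt)), where n_e·A is the pore area the mass is dissolved in.
√(4πDt) = √(4π × 0.35 × 160) = 26.53 m, so C_max = 0.46/(0.32 × 3.0 × 26.53) = 0.0181 kg/m³.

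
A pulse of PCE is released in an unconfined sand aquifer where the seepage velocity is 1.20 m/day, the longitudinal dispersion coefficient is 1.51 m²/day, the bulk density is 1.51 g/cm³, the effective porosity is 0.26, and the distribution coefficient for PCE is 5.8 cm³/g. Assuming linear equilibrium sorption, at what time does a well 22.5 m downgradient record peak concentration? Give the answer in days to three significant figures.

Retardation factor R = 1 + ρ_b·K_d/n = 1 + 1.51 × 5.8/0.26 = 34.68.
Sorption retards both mechanisms: v_R = v/R = 0.03460 m/day, D_R = D/R = 0.04354 m²/day.
Peak time from v_R²t² + 2D_R t − x² = 0: t = (√(D_R² + v_R²x²) − D_R)/v_R².
√(D_R² + v_R²x²) = √(0.04354² + 0.03460² × 22.5²) = 0.7797; v_R² = 0.001197.
t = (0.7797 − 0.04354)/0.001197 = 615 days.

615 days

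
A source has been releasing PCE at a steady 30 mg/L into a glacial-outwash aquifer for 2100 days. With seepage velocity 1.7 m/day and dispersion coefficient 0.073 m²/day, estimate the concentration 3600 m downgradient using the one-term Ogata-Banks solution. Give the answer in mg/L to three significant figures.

1.30 mg/L

For a continuous step input, C/C₀ ≈ ½·erfc((x−vt)/(2√(Dt))).
vt = 1.7 × 2100 = 3570 m and 2√(Dt) = 2√(0.073 × 2100) = 24.76 m.
Argument (x−vt)/(2√(Dt)) = (3600 − 3570)/24.76 = 1.212; ½·erfc(1.212) = 0.04326.
C = 30 × 0.04326 = 1.30 mg/L.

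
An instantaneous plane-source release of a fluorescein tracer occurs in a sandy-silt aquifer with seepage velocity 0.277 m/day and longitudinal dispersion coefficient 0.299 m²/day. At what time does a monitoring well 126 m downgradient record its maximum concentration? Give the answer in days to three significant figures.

451 days

For the 1D instantaneous-source solution, setting ∂C/∂t = 0 at fixed x gives v²t² + 2Dt − x² = 0, so t = (√(D² + v²x²) − D)/v².
√(D² + v²x²) = √(0.299² + 0.277² × 126²) = 34.90; v² = 0.076729.
t = (34.90 − 0.299)/0.076729 = 451 days (vs. the pure-advection estimate x/v = 455 d).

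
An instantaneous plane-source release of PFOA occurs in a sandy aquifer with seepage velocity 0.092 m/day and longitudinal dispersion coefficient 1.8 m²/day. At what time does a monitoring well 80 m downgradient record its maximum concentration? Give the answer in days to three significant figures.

683 days

For the 1D instantaneous-source solution, setting ∂C/∂t = 0 at fixed x gives v²t² + 2Dt − x² = 0, so t = (√(D² + v²x²) − D)/v².
√(D² + v²x²) = √(1.8² + 0.092² × 80²) = 7.577; v² = 0.008464.
t = (7.577 − 1.8)/0.008464 = 683 days (vs. the pure-advection estimate x/v = 870 d).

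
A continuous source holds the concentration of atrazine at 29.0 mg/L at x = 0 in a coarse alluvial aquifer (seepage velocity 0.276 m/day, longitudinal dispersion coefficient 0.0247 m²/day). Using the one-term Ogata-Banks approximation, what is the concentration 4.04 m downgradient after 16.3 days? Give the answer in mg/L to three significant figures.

For a continuous step input, C/C₀ ≈ ½·erfc((x−vt)/(2√(Dt))).
vt = 0.276 × 16.3 = 4.4988 m and 2√(Dt) = 2√(0.0247 × 16.3) = 1.269 m.
Argument (x−vt)/(2√(Dt)) = (4.04 − 4.4988)/1.269 = -0.3615; ½·erfc(-0.3615) = 0.6954.
C = 29.0 × 0.6954 = 20.2 mg/L.

20.2 mg/L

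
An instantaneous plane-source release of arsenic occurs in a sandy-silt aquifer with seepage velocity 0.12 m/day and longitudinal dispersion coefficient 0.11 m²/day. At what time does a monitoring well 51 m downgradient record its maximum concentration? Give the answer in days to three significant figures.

417 days

For the 1D instantaneous-source solution, setting ∂C/∂t = 0 at fixed x gives v²t² + 2Dt − x² = 0, so t = (√(D² + v²x²) − D)/v².
√(D² + v²x²) = √(0.11² + 0.12² × 51²) = 6.121; v² = 0.0144.
t = (6.121 − 0.11)/0.0144 = 417 days (vs. the pure-advection estimate x/v = 425 d).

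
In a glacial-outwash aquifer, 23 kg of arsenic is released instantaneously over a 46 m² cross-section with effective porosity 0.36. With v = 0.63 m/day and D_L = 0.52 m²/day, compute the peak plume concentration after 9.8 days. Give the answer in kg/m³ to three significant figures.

The peak of an instantaneous 1D plume sits at x = vt; there the Gaussian factor is 1 and C_max = M/(n_e·A·√(4πDt)), where n_e·A is the pore area the mass is dissolved in.
√(4πDt) = √(4π × 0.52 × 9.8) = 8.002 m, so C_max = 23/(0.36 × 46 × 8.002) = 0.174 kg/m³.

0.174 kg/m³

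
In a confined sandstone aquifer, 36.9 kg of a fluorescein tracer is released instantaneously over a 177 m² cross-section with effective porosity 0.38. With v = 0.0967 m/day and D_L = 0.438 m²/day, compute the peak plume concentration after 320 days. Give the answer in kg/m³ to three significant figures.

0.0131 kg/m³

The peak of an instantaneous 1D plume sits at x = vt; there the Gaussian factor is 1 and C_max = M/(n_e·A·√(4πDt)), where n_e·A is the pore area the mass is dissolved in.
√(4πDt) = √(4π × 0.438 × 320) = 41.97 m, so C_max = 36.9/(0.38 × 177 × 41.97) = 0.0131 kg/m³.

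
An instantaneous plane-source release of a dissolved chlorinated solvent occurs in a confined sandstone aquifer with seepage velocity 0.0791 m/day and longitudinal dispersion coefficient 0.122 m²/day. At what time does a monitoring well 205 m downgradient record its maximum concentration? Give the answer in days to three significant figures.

For the 1D instantaneous-source solution, setting ∂C/∂t = 0 at fixed x gives v²t² + 2Dt − x² = 0, so t = (√(D² + v²x²) − D)/v².
√(D² + v²x²) = √(0.122² + 0.0791² × 205²) = 16.22; v² = 0.00625681.
t = (16.22 − 0.122)/0.00625681 = 2570 days (vs. the pure-advection estimate x/v = 2590 d).

2570 days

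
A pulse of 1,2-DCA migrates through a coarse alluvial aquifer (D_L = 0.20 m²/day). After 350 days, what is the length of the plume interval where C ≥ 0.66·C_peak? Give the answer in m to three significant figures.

21.6 m

The plume is Gaussian with σ = √(2Dt) = √(2 × 0.20 × 350) = 11.83 m.
C/C_peak = exp(−Δx²/(2σ²)) = 0.66 ⇒ Δx = σ·√(−2 ln 0.66) = 11.83 × 0.9116 = 10.78 m.
Width = 2Δx = 21.6 m.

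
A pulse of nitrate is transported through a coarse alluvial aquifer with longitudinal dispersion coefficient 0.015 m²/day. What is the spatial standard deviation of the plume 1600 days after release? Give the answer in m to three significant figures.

6.93 m

Dispersive spreading gives a Gaussian with σ² = 2Dt; advection only shifts the center.
σ = √(2 × 0.015 × 1600) = 6.93 m.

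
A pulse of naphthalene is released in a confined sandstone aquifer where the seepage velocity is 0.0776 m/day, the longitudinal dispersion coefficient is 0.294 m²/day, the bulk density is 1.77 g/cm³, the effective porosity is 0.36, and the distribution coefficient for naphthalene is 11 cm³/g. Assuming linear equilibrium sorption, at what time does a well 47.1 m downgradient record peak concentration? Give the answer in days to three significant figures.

30900 days

Retardation factor R = 1 + ρ_b·K_d/n = 1 + 1.77 × 11/0.36 = 55.08.
Sorption retards both mechanisms: v_R = v/R = 0.001409 m/day, D_R = D/R = 0.005338 m²/day.
Peak time from v_R²t² + 2D_R t − x² = 0: t = (√(D_R² + v_R²x²) − D_R)/v_R².
√(D_R² + v_R²x²) = √(0.005338² + 0.001409² × 47.1²) = 0.06658; v_R² = 1.985e-06.
t = (0.06658 − 0.005338)/1.985e-06 = 30900 days.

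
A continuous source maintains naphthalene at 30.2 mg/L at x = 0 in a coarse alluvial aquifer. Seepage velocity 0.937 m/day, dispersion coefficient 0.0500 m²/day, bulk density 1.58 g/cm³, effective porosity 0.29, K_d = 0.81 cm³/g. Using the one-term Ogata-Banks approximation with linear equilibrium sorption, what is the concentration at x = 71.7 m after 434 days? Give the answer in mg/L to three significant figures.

Retardation factor R = 1 + ρ_b·K_d/n = 1 + 1.58 × 0.81/0.29 = 5.413.
Sorption retards both mechanisms: v_R = v/R = 0.1731 m/day, D_R = D/R = 0.009237 m²/day.
v_R·t = 0.1731 × 434 = 75.1254 m; 2√(D_R t) = 4.004 m; argument = (71.7 − 75.1254)/4.004 = -0.8555.
C = C₀ × ½·erfc(-0.8555) = 30.2 × 0.8868 = 26.8 mg/L.

26.8 mg/L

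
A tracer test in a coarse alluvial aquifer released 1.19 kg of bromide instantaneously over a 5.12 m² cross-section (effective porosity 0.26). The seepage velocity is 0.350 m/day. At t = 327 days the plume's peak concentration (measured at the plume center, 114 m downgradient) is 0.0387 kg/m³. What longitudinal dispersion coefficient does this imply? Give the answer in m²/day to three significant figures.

At the plume center C_max = M/(n_e·A·√(4πDt)), so D = M²/(4πt·(n_e·A·C_max)²).
n_e·A·C_max = 0.26 × 5.12 × 0.0387 = 0.05152 kg/m.
D = 1.19²/(4π × 327 × 0.05152²) = 0.130 m²/day.

0.130 m²/day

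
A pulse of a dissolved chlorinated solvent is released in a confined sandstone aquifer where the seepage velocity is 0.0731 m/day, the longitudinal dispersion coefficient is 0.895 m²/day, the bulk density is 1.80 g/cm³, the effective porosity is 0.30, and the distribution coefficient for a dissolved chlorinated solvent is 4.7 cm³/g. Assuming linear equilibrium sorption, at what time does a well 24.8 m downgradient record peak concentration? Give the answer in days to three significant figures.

Retardation factor R = 1 + ρ_b·K_d/n = 1 + 1.80 × 4.7/0.30 = 29.20.
Sorption retards both mechanisms: v_R = v/R = 0.002503 m/day, D_R = D/R = 0.03065 m²/day.
Peak time from v_R²t² + 2D_R t − x² = 0: t = (√(D_R² + v_R²x²) − D_R)/v_R².
√(D_R² + v_R²x²) = √(0.03065² + 0.002503² × 24.8²) = 0.06923; v_R² = 6.265e-06.
t = (0.06923 − 0.03065)/6.265e-06 = 6160 days.

6160 days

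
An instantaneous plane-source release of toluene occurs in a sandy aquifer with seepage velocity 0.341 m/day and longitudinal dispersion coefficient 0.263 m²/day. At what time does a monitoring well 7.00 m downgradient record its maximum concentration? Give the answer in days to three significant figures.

18.4 days

For the 1D instantaneous-source solution, setting ∂C/∂t = 0 at fixed x gives v²t² + 2Dt − x² = 0, so t = (√(D² + v²x²) − D)/v².
√(D² + v²x²) = √(0.263² + 0.341² × 7.00²) = 2.401; v² = 0.116281.
t = (2.401 − 0.263)/0.116281 = 18.4 days (vs. the pure-advection estimate x/v = 20.5 d).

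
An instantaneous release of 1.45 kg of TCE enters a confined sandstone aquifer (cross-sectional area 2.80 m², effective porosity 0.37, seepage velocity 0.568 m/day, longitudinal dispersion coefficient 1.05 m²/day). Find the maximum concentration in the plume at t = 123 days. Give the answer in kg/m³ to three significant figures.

The peak of an instantaneous 1D plume sits at x = vt; there the Gaussian factor is 1 and C_max = M/(n_e·A·√(4πDt)), where n_e·A is the pore area the mass is dissolved in.
√(4πDt) = √(4π × 1.05 × 123) = 40.29 m, so C_max = 1.45/(0.37 × 2.80 × 40.29) = 0.0347 kg/m³.

0.0347 kg/m³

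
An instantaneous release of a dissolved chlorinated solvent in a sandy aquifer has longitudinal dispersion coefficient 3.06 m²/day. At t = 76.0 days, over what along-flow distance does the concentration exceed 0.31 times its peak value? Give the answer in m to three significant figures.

66.0 m

The plume is Gaussian with σ = √(2Dt) = √(2 × 3.06 × 76.0) = 21.57 m.
C/C_peak = exp(−Δx²/(2σ²)) = 0.31 ⇒ Δx = σ·√(−2 ln 0.31) = 21.57 × 1.530 = 33.00 m.
Width = 2Δx = 66.0 m.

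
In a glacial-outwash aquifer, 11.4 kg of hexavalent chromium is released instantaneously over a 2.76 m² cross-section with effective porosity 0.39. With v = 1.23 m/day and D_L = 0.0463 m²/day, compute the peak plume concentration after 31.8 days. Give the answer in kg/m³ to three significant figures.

2.46 kg/m³

The peak of an instantaneous 1D plume sits at x = vt; there the Gaussian factor is 1 and C_max = M/(n_e·A·√(4πDt)), where n_e·A is the pore area the mass is dissolved in.
√(4πDt) = √(4π × 0.0463 × 31.8) = 4.301 m, so C_max = 11.4/(0.39 × 2.76 × 4.301) = 2.46 kg/m³.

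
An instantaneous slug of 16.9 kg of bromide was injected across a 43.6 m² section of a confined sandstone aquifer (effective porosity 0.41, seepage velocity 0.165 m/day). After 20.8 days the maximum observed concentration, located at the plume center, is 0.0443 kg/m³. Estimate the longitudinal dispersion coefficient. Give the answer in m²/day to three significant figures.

1.74 m²/day

At the plume center C_max = M/(n_e·A·√(4πDt)), so D = M²/(4πt·(n_e·A·C_max)²).
n_e·A·C_max = 0.41 × 43.6 × 0.0443 = 0.7919 kg/m.
D = 16.9²/(4π × 20.8 × 0.7919²) = 1.74 m²/day.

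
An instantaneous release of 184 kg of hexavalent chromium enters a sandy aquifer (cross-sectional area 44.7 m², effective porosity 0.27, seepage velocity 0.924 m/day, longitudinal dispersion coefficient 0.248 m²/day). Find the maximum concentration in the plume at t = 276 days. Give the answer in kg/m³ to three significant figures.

0.520 kg/m³

The peak of an instantaneous 1D plume sits at x = vt; there the Gaussian factor is 1 and C_max = M/(n_e·A·√(4πDt)), where n_e·A is the pore area the mass is dissolved in.
√(4πDt) = √(4π × 0.248 × 276) = 29.33 m, so C_max = 184/(0.27 × 44.7 × 29.33) = 0.520 kg/m³.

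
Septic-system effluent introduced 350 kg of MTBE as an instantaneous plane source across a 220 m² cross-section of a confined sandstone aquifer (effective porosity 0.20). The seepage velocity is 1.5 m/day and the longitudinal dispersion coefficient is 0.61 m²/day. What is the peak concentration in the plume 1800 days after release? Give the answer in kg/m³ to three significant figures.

0.0677 kg/m³

The peak of an instantaneous 1D plume sits at x = vt; there the Gaussian factor is 1 and C_max = M/(n_e·A·√(4πDt)), where n_e·A is the pore area the mass is dissolved in.
√(4πDt) = √(4π × 0.61 × 1800) = 117.5 m, so C_max = 350/(0.20 × 220 × 117.5) = 0.0677 kg/m³.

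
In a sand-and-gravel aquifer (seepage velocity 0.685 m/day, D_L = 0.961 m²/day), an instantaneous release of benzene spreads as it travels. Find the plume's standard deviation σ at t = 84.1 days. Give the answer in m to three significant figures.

Dispersive spreading gives a Gaussian with σ² = 2Dt; advection only shifts the center.
σ = √(2 × 0.961 × 84.1) = 12.7 m.

12.7 m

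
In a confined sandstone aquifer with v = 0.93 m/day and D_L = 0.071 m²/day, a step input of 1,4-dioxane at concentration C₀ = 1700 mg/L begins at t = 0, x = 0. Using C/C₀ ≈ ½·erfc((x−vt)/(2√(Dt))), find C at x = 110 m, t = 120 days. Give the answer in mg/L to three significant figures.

1110 mg/L

For a continuous step input, C/C₀ ≈ ½·erfc((x−vt)/(2√(Dt))).
vt = 0.93 × 120 = 111.6 m and 2√(Dt) = 2√(0.071 × 120) = 5.838 m.
Argument (x−vt)/(2√(Dt)) = (110 − 111.6)/5.838 = -0.2741; ½·erfc(-0.2741) = 0.6509.
C = 1700 × 0.6509 = 1110 mg/L.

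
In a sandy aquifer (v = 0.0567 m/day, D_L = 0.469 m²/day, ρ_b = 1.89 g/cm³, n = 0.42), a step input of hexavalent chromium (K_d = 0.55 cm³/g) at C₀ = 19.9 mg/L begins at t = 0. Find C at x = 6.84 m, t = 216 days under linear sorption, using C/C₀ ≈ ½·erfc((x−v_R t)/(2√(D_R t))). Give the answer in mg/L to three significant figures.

6.61 mg/L

Retardation factor R = 1 + ρ_b·K_d/n = 1 + 1.89 × 0.55/0.42 = 3.475.
Sorption retards both mechanisms: v_R = v/R = 0.01632 m/day, D_R = D/R = 0.1350 m²/day.
v_R·t = 0.01632 × 216 = 3.52512 m; 2√(D_R t) = 10.80 m; argument = (6.84 − 3.52512)/10.80 = 0.3069.
C = C₀ × ½·erfc(0.3069) = 19.9 × 0.3321 = 6.61 mg/L.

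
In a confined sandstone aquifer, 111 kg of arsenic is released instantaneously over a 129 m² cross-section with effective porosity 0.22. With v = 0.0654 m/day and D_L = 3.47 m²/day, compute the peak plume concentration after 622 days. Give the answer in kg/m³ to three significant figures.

The peak of an instantaneous 1D plume sits at x = vt; there the Gaussian factor is 1 and C_max = M/(n_e·A·√(4πDt)), where n_e·A is the pore area the mass is dissolved in.
√(4πDt) = √(4π × 3.47 × 622) = 164.7 m, so C_max = 111/(0.22 × 129 × 164.7) = 0.0237 kg/m³.

0.0237 kg/m³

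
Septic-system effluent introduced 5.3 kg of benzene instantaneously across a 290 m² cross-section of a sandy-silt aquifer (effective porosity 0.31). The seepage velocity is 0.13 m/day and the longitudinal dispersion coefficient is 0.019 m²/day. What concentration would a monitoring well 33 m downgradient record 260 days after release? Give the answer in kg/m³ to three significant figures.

0.00724 kg/m³

For an instantaneous plane source, C(x,t) = M/(n_e·A·√(4πDt)) · exp(−(x−vt)²/(4Dt)), with n_e·A the pore (flow) area.
Plume center vt = 0.13 × 260 = 33.8 m, so the well at 33 m is 0.8 m upgradient of the peak.
√(4πDt) = 7.879 m, giving peak height M/(n_e·A·√(4πDt)) = 5.3/(0.31 × 290 × 7.879) = 0.007482 kg/m³.
(x−vt)²/(4Dt) = (-0.8)²/(4 × 0.019 × 260) = 0.03239; exp(−0.03239) = 0.9681.
C = 0.007482 × 0.9681 = 0.00724 kg/m³.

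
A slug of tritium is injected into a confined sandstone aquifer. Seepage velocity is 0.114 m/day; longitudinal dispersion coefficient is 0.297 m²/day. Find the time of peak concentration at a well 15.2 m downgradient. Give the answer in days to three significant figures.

For the 1D instantaneous-source solution, setting ∂C/∂t = 0 at fixed x gives v²t² + 2Dt − x² = 0, so t = (√(D² + v²x²) − D)/v².
√(D² + v²x²) = √(0.297² + 0.114² × 15.2²) = 1.758; v² = 0.012996.
t = (1.758 − 0.297)/0.012996 = 112 days (vs. the pure-advection estimate x/v = 133 d).

112 days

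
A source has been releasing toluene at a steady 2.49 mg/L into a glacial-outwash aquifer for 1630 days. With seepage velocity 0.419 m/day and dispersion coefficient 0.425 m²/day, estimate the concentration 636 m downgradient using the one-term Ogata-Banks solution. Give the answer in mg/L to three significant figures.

For a continuous step input, C/C₀ ≈ ½·erfc((x−vt)/(2√(Dt))).
vt = 0.419 × 1630 = 682.97 m and 2√(Dt) = 2√(0.425 × 1630) = 52.64 m.
Argument (x−vt)/(2√(Dt)) = (636 − 682.97)/52.64 = -0.8923; ½·erfc(-0.8923) = 0.8965.
C = 2.49 × 0.8965 = 2.23 mg/L.

2.23 mg/L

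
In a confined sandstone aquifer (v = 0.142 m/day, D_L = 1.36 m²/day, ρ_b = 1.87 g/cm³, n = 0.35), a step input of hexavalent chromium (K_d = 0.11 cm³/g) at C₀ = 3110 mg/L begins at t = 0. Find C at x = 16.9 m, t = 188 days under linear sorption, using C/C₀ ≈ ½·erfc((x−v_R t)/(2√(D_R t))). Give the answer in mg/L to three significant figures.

1550 mg/L

Retardation factor R = 1 + ρ_b·K_d/n = 1 + 1.87 × 0.11/0.35 = 1.588.
Sorption retards both mechanisms: v_R = v/R = 0.08942 m/day, D_R = D/R = 0.8564 m²/day.
v_R·t = 0.08942 × 188 = 16.81096 m; 2√(D_R t) = 25.38 m; argument = (16.9 − 16.81096)/25.38 = 0.003508.
C = C₀ × ½·erfc(0.003508) = 3110 × 0.4980 = 1550 mg/L.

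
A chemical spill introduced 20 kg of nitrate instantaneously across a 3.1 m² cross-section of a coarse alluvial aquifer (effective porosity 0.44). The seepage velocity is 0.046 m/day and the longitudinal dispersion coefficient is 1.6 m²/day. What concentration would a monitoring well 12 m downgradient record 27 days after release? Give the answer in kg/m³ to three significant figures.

0.322 kg/m³

For an instantaneous plane source, C(x,t) = M/(n_e·A·√(4πDt)) · exp(−(x−vt)²/(4Dt)), with n_e·A the pore (flow) area.
Plume center vt = 0.046 × 27 = 1.242 m, so the well at 12 m is 10.758 m downgradient of the peak.
√(4πDt) = 23.30 m, giving peak height M/(n_e·A·√(4πDt)) = 20/(0.44 × 3.1 × 23.30) = 0.6293 kg/m³.
(x−vt)²/(4Dt) = (10.758)²/(4 × 1.6 × 27) = 0.6698; exp(−0.6698) = 0.5118.
C = 0.6293 × 0.5118 = 0.322 kg/m³.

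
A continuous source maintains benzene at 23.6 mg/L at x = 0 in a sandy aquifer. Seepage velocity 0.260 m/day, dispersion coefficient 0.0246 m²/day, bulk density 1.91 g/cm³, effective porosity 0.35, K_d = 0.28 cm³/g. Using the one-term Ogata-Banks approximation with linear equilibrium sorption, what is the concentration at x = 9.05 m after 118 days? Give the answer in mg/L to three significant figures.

Retardation factor R = 1 + ρ_b·K_d/n = 1 + 1.91 × 0.28/0.35 = 2.528.
Sorption retards both mechanisms: v_R = v/R = 0.1028 m/day, D_R = D/R = 0.009731 m²/day.
v_R·t = 0.1028 × 118 = 12.1304 m; 2√(D_R t) = 2.143 m; argument = (9.05 − 12.1304)/2.143 = -1.437.
C = C₀ × ½·erfc(-1.437) = 23.6 × 0.9789 = 23.1 mg/L.

23.1 mg/L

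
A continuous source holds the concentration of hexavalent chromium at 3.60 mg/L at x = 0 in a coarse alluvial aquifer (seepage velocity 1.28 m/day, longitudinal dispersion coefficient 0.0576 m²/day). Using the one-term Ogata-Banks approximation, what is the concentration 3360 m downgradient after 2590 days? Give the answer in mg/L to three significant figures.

For a continuous step input, C/C₀ ≈ ½·erfc((x−vt)/(2√(Dt))).
vt = 1.28 × 2590 = 3315.2 m and 2√(Dt) = 2√(0.0576 × 2590) = 24.43 m.
Argument (x−vt)/(2√(Dt)) = (3360 − 3315.2)/24.43 = 1.834; ½·erfc(1.834) = 0.004748.
C = 3.60 × 0.004748 = 0.0171 mg/L.

0.0171 mg/L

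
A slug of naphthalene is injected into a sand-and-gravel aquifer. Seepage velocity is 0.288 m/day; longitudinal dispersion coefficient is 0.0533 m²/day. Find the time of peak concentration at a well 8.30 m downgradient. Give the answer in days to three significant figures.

28.2 days

For the 1D instantaneous-source solution, setting ∂C/∂t = 0 at fixed x gives v²t² + 2Dt − x² = 0, so t = (√(D² + v²x²) − D)/v².
√(D² + v²x²) = √(0.0533² + 0.288² × 8.30²) = 2.391; v² = 0.082944.
t = (2.391 − 0.0533)/0.082944 = 28.2 days (vs. the pure-advection estimate x/v = 28.8 d).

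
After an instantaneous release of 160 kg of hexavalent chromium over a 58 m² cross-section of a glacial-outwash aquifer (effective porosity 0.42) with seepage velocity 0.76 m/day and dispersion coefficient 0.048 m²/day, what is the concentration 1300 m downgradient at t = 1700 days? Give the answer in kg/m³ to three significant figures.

For an instantaneous plane source, C(x,t) = M/(n_e·A·√(4πDt)) · exp(−(x−vt)²/(4Dt)), with n_e·A the pore (flow) area.
Plume center vt = 0.76 × 1700 = 1292 m, so the well at 1300 m is 8 m downgradient of the peak.
√(4πDt) = 32.02 m, giving peak height M/(n_e·A·√(4πDt)) = 160/(0.42 × 58 × 32.02) = 0.2051 kg/m³.
(x−vt)²/(4Dt) = (8)²/(4 × 0.048 × 1700) = 0.1961; exp(−0.1961) = 0.8219.
C = 0.2051 × 0.8219 = 0.169 kg/m³.

0.169 kg/m³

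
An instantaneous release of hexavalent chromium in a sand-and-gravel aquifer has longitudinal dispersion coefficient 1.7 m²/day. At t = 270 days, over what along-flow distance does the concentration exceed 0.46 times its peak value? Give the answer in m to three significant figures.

The plume is Gaussian with σ = √(2Dt) = √(2 × 1.7 × 270) = 30.30 m.
C/C_peak = exp(−Δx²/(2σ²)) = 0.46 ⇒ Δx = σ·√(−2 ln 0.46) = 30.30 × 1.246 = 37.75 m.
Width = 2Δx = 75.5 m.

75.5 m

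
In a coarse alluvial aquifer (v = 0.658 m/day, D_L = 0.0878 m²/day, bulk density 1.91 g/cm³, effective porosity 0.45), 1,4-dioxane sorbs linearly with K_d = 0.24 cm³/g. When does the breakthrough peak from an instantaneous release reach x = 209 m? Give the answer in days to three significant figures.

641 days

Retardation factor R = 1 + ρ_b·K_d/n = 1 + 1.91 × 0.24/0.45 = 2.019.
Sorption retards both mechanisms: v_R = v/R = 0.3259 m/day, D_R = D/R = 0.04349 m²/day.
Peak time from v_R²t² + 2D_R t − x² = 0: t = (√(D_R² + v_R²x²) − D_R)/v_R².
√(D_R² + v_R²x²) = √(0.04349² + 0.3259² × 209²) = 68.11; v_R² = 0.1062.
t = (68.11 − 0.04349)/0.1062 = 641 days.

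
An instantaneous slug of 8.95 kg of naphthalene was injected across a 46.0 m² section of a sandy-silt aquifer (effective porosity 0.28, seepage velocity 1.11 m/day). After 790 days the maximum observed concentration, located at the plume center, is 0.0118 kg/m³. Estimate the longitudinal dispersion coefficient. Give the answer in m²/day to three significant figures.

At the plume center C_max = M/(n_e·A·√(4πDt)), so D = M²/(4πt·(n_e·A·C_max)²).
n_e·A·C_max = 0.28 × 46.0 × 0.0118 = 0.1520 kg/m.
D = 8.95²/(4π × 790 × 0.1520²) = 0.349 m²/day.

0.349 m²/day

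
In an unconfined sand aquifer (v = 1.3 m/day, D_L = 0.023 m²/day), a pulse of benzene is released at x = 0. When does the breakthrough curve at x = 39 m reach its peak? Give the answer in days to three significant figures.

30.0 days

For the 1D instantaneous-source solution, setting ∂C/∂t = 0 at fixed x gives v²t² + 2Dt − x² = 0, so t = (√(D² + v²x²) − D)/v².
√(D² + v²x²) = √(0.023² + 1.3² × 39²) = 50.70; v² = 1.69.
t = (50.70 − 0.023)/1.69 = 30.0 days (vs. the pure-advection estimate x/v = 30.0 d).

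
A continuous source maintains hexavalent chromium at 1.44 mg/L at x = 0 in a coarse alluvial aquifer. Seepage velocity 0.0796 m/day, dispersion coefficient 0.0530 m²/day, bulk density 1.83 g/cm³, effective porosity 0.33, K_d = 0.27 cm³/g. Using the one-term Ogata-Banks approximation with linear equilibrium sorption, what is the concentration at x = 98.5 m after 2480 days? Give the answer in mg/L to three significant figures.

0.0418 mg/L

Retardation factor R = 1 + ρ_b·K_d/n = 1 + 1.83 × 0.27/0.33 = 2.497.
Sorption retards both mechanisms: v_R = v/R = 0.03188 m/day, D_R = D/R = 0.02123 m²/day.
v_R·t = 0.03188 × 2480 = 79.0624 m; 2√(D_R t) = 14.51 m; argument = (98.5 − 79.0624)/14.51 = 1.340.
C = C₀ × ½·erfc(1.340) = 1.44 × 0.02904 = 0.0418 mg/L.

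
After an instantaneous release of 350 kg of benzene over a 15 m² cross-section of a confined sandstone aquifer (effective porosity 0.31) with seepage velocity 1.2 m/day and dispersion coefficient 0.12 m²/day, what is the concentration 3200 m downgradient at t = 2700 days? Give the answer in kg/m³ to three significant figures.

For an instantaneous plane source, C(x,t) = M/(n_e·A·√(4πDt)) · exp(−(x−vt)²/(4Dt)), with n_e·A the pore (flow) area.
Plume center vt = 1.2 × 2700 = 3240 m, so the well at 3200 m is 40 m upgradient of the peak.
√(4πDt) = 63.81 m, giving peak height M/(n_e·A·√(4πDt)) = 350/(0.31 × 15 × 63.81) = 1.180 kg/m³.
(x−vt)²/(4Dt) = (-40)²/(4 × 0.12 × 2700) = 1.235; exp(−1.235) = 0.2908.
C = 1.180 × 0.2908 = 0.343 kg/m³.

0.343 kg/m³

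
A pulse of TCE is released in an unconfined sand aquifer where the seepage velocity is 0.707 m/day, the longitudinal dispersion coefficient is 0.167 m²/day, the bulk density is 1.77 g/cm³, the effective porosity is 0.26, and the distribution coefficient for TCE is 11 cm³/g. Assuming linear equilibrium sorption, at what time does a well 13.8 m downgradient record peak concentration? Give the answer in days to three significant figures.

Retardation factor R = 1 + ρ_b·K_d/n = 1 + 1.77 × 11/0.26 = 75.88.
Sorption retards both mechanisms: v_R = v/R = 0.009317 m/day, D_R = D/R = 0.002201 m²/day.
Peak time from v_R²t² + 2D_R t − x² = 0: t = (√(D_R² + v_R²x²) − D_R)/v_R².
√(D_R² + v_R²x²) = √(0.002201² + 0.009317² × 13.8²) = 0.1286; v_R² = 8.681e-05.
t = (0.1286 − 0.002201)/8.681e-05 = 1460 days.

1460 days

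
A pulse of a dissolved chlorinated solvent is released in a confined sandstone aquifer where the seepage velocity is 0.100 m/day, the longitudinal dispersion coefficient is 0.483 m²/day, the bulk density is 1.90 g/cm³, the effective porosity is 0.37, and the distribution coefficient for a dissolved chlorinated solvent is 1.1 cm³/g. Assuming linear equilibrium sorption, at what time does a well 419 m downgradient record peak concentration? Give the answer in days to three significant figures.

Retardation factor R = 1 + ρ_b·K_d/n = 1 + 1.90 × 1.1/0.37 = 6.649.
Sorption retards both mechanisms: v_R = v/R = 0.01504 m/day, D_R = D/R = 0.07264 m²/day.
Peak time from v_R²t² + 2D_R t − x² = 0: t = (√(D_R² + v_R²x²) − D_R)/v_R².
√(D_R² + v_R²x²) = √(0.07264² + 0.01504² × 419²) = 6.302; v_R² = 0.0002262.
t = (6.302 − 0.07264)/0.0002262 = 27500 days.

27500 days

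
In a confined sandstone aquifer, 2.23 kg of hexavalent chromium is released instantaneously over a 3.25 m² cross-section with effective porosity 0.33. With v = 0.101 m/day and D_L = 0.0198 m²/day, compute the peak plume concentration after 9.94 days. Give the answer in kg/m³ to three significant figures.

1.32 kg/m³

The peak of an instantaneous 1D plume sits at x = vt; there the Gaussian factor is 1 and C_max = M/(n_e·A·√(4πDt)), where n_e·A is the pore area the mass is dissolved in.
√(4πDt) = √(4π × 0.0198 × 9.94) = 1.573 m, so C_max = 2.23/(0.33 × 3.25 × 1.573) = 1.32 kg/m³.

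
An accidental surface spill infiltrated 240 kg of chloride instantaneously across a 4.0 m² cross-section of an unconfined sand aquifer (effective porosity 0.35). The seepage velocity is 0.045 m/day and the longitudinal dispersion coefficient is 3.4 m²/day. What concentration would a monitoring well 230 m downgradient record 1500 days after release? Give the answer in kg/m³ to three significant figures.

0.186 kg/m³

For an instantaneous plane source, C(x,t) = M/(n_e·A·√(4πDt)) · exp(−(x−vt)²/(4Dt)), with n_e·A the pore (flow) area.
Plume center vt = 0.045 × 1500 = 67.5 m, so the well at 230 m is 162.5 m downgradient of the peak.
√(4πDt) = 253.2 m, giving peak height M/(n_e·A·√(4πDt)) = 240/(0.35 × 4.0 × 253.2) = 0.6770 kg/m³.
(x−vt)²/(4Dt) = (162.5)²/(4 × 3.4 × 1500) = 1.294; exp(−1.294) = 0.2742.
C = 0.6770 × 0.2742 = 0.186 kg/m³.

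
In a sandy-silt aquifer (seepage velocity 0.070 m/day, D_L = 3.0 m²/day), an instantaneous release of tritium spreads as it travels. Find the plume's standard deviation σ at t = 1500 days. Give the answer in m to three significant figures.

94.9 m

Dispersive spreading gives a Gaussian with σ² = 2Dt; advection only shifts the center.
σ = √(2 × 3.0 × 1500) = 94.9 m.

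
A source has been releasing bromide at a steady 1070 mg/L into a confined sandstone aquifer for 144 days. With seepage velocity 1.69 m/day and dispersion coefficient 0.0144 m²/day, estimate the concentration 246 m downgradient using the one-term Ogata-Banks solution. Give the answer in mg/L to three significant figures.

104 mg/L

For a continuous step input, C/C₀ ≈ ½·erfc((x−vt)/(2√(Dt))).
vt = 1.69 × 144 = 243.36 m and 2√(Dt) = 2√(0.0144 × 144) = 2.880 m.
Argument (x−vt)/(2√(Dt)) = (246 − 243.36)/2.880 = 0.9167; ½·erfc(0.9167) = 0.09742.
C = 1070 × 0.09742 = 104 mg/L.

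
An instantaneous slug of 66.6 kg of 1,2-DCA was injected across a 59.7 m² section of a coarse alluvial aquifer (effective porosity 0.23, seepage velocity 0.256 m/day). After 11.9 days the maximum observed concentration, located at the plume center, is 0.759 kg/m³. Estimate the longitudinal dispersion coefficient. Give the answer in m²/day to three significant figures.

0.273 m²/day

At the plume center C_max = M/(n_e·A·√(4πDt)), so D = M²/(4πt·(n_e·A·C_max)²).
n_e·A·C_max = 0.23 × 59.7 × 0.759 = 10.42 kg/m.
D = 66.6²/(4π × 11.9 × 10.42²) = 0.273 m²/day.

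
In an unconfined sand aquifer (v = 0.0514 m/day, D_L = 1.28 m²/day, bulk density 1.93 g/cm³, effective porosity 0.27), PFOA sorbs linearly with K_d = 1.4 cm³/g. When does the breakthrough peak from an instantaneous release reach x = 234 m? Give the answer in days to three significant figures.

45100 days

Retardation factor R = 1 + ρ_b·K_d/n = 1 + 1.93 × 1.4/0.27 = 11.01.
Sorption retards both mechanisms: v_R = v/R = 0.004668 m/day, D_R = D/R = 0.1163 m²/day.
Peak time from v_R²t² + 2D_R t − x² = 0: t = (√(D_R² + v_R²x²) − D_R)/v_R².
√(D_R² + v_R²x²) = √(0.1163² + 0.004668² × 234²) = 1.098; v_R² = 2.179e-05.
t = (1.098 − 0.1163)/2.179e-05 = 45100 days.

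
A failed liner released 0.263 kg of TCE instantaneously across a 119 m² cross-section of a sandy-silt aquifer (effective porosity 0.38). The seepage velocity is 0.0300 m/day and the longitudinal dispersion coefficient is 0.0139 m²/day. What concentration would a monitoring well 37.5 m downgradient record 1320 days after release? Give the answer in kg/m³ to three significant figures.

For an instantaneous plane source, C(x,t) = M/(n_e·A·√(4πDt)) · exp(−(x−vt)²/(4Dt)), with n_e·A the pore (flow) area.
Plume center vt = 0.0300 × 1320 = 39.6 m, so the well at 37.5 m is 2.1 m upgradient of the peak.
√(4πDt) = 15.18 m, giving peak height M/(n_e·A·√(4πDt)) = 0.263/(0.38 × 119 × 15.18) = 0.0003831 kg/m³.
(x−vt)²/(4Dt) = (-2.1)²/(4 × 0.0139 × 1320) = 0.06009; exp(−0.06009) = 0.9417.
C = 0.0003831 × 0.9417 = 0.000361 kg/m³.

0.000361 kg/m³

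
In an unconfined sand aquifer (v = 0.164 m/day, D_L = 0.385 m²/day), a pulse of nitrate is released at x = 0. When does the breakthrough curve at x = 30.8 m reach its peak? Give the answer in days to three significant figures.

174 days

For the 1D instantaneous-source solution, setting ∂C/∂t = 0 at fixed x gives v²t² + 2Dt − x² = 0, so t = (√(D² + v²x²) − D)/v².
√(D² + v²x²) = √(0.385² + 0.164² × 30.8²) = 5.066; v² = 0.026896.
t = (5.066 − 0.385)/0.026896 = 174 days (vs. the pure-advection estimate x/v = 188 d).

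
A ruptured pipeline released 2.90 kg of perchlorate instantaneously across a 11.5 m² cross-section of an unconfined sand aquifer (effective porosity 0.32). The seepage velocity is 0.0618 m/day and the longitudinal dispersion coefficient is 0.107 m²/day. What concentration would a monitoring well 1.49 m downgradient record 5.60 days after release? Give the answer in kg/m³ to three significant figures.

0.166 kg/m³

For an instantaneous plane source, C(x,t) = M/(n_e·A·√(4πDt)) · exp(−(x−vt)²/(4Dt)), with n_e·A the pore (flow) area.
Plume center vt = 0.0618 × 5.60 = 0.34608 m, so the well at 1.49 m is 1.14392 m downgradient of the peak.
√(4πDt) = 2.744 m, giving peak height M/(n_e·A·√(4πDt)) = 2.90/(0.32 × 11.5 × 2.744) = 0.2872 kg/m³.
(x−vt)²/(4Dt) = (1.14392)²/(4 × 0.107 × 5.60) = 0.5460; exp(−0.5460) = 0.5793.
C = 0.2872 × 0.5793 = 0.166 kg/m³.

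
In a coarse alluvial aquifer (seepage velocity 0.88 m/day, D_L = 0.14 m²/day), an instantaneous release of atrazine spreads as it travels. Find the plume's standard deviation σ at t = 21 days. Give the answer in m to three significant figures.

2.42 m

Dispersive spreading gives a Gaussian with σ² = 2Dt; advection only shifts the center.
σ = √(2 × 0.14 × 21) = 2.42 m.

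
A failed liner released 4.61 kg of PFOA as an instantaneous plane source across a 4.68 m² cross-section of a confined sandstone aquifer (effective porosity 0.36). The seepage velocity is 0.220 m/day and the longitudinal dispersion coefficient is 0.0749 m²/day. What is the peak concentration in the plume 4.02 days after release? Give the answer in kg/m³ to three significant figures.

The peak of an instantaneous 1D plume sits at x = vt; there the Gaussian factor is 1 and C_max = M/(n_e·A·√(4πDt)), where n_e·A is the pore area the mass is dissolved in.
√(4πDt) = √(4π × 0.0749 × 4.02) = 1.945 m, so C_max = 4.61/(0.36 × 4.68 × 1.945) = 1.41 kg/m³.

1.41 kg/m³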